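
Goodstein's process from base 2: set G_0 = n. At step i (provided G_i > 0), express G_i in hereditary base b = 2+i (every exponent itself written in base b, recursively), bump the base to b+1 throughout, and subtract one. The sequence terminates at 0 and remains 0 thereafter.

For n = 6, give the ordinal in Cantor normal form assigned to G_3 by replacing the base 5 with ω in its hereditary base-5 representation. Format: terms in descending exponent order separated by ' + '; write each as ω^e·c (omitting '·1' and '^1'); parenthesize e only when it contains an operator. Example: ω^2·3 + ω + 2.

[0] 6 ≡ 2^2 + 2 (base 2). Lift 3: 30. −1: 29.
[1] 29 ≡ 3^3 + 2 (base 3). Lift 4: 258. −1: 257.
[2] 257 ≡ 4^4 + 1 (base 4). Lift 5: 3126. −1: 3125.
[3] 3125 ≡ 5^5 (base 5). Lift 6: 46656. −1: 46655.

ω^ω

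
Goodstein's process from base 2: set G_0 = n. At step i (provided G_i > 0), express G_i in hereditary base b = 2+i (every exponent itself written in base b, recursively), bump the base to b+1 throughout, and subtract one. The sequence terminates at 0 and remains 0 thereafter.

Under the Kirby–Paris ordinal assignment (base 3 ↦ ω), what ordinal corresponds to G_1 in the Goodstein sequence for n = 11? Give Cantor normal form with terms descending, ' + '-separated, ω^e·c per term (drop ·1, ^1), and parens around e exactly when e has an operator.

ω^(ω + 1) + ω

i=0: 11 = 2^(2 + 1) + 2 + 1 (b=2); 2→3: 3^(3 + 1) + 3 + 1 = 85; 85−1 = 84
i=1: 84 = 3^(3 + 1) + 3 (b=3); 3→4: 4^(4 + 1) + 4 = 1028; 1028−1 = 1027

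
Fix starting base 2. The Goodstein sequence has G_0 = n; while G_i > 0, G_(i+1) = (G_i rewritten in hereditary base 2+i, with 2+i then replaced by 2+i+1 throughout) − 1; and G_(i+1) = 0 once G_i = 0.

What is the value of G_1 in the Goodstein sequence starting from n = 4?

26

4 —HB2→ 2^2 —bump→ 3^3 = 27 —(−1)→ 26
26 —HB3→ 2·3^2 + 2·3 + 2 —bump→ 2·4^2 + 2·4 + 2 = 42 —(−1)→ 41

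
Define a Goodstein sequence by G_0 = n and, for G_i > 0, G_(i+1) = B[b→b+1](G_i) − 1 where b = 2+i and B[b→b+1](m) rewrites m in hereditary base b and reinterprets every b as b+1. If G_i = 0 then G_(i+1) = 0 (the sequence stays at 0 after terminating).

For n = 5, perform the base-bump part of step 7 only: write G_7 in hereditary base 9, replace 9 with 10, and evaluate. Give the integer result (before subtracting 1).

3326

(0) 5|_2 = 2^2 + 1 ↦ 3^3 + 1|_3 = 28 ⇒ 27
(1) 27|_3 = 3^3 ↦ 4^4|_4 = 256 ⇒ 255
(2) 255|_4 = 3·4^3 + 3·4^2 + 3·4 + 3 ↦ 3·5^3 + 3·5^2 + 3·5 + 3|_5 = 468 ⇒ 467
(3) 467|_5 = 3·5^3 + 3·5^2 + 3·5 + 2 ↦ 3·6^3 + 3·6^2 + 3·6 + 2|_6 = 776 ⇒ 775
(4) 775|_6 = 3·6^3 + 3·6^2 + 3·6 + 1 ↦ 3·7^3 + 3·7^2 + 3·7 + 1|_7 = 1198 ⇒ 1197
(5) 1197|_7 = 3·7^3 + 3·7^2 + 3·7 ↦ 3·8^3 + 3·8^2 + 3·8|_8 = 1752 ⇒ 1751
(6) 1751|_8 = 3·8^3 + 3·8^2 + 2·8 + 7 ↦ 3·9^3 + 3·9^2 + 2·9 + 7|_9 = 2455 ⇒ 2454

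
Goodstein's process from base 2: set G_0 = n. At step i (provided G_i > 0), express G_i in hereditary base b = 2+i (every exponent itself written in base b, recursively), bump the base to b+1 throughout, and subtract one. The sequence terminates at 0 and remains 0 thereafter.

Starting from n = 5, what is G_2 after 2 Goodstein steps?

255

[0] 5 ≡ 2^2 + 1 (base 2). Lift 3: 28. −1: 27.
[1] 27 ≡ 3^3 (base 3). Lift 4: 256. −1: 255.
[2] 255 ≡ 3·4^3 + 3·4^2 + 3·4 + 3 (base 4). Lift 5: 468. −1: 467.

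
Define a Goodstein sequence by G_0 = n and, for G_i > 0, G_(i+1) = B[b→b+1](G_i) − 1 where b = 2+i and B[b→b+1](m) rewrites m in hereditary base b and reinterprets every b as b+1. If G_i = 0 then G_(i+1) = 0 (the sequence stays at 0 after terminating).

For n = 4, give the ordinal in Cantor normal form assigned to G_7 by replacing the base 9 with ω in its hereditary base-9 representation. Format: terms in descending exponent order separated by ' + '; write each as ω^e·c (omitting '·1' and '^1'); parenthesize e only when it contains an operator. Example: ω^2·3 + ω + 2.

ω^2·2 + ω + 2

G_0 = 4. HB_2(4) = 2^2. Bump = 27. G_1 = 26.
G_1 = 26. HB_3(26) = 2·3^2 + 2·3 + 2. Bump = 42. G_2 = 41.
G_2 = 41. HB_4(41) = 2·4^2 + 2·4 + 1. Bump = 61. G_3 = 60.
G_3 = 60. HB_5(60) = 2·5^2 + 2·5. Bump = 84. G_4 = 83.
G_4 = 83. HB_6(83) = 2·6^2 + 6 + 5. Bump = 110. G_5 = 109.
G_5 = 109. HB_7(109) = 2·7^2 + 7 + 4. Bump = 140. G_6 = 139.
G_6 = 139. HB_8(139) = 2·8^2 + 8 + 3. Bump = 174. G_7 = 173.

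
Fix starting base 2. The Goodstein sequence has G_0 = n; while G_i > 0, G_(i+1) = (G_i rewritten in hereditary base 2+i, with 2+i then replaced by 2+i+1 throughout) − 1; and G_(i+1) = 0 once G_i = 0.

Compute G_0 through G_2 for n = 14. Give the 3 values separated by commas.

(0) 14|_2 = 2^(2 + 1) + 2^2 + 2 ↦ 3^(3 + 1) + 3^3 + 3|_3 = 111 ⇒ 110
(1) 110|_3 = 3^(3 + 1) + 3^3 + 2 ↦ 4^(4 + 1) + 4^4 + 2|_4 = 1282 ⇒ 1281

14, 110, 1281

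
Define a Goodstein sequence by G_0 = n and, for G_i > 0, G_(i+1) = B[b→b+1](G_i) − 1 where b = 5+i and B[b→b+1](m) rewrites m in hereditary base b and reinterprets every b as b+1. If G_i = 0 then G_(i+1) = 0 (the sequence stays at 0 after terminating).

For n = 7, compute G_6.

4

(0) 7|_5 = 5 + 2 ↦ 6 + 2|_6 = 8 ⇒ 7
(1) 7|_6 = 6 + 1 ↦ 7 + 1|_7 = 8 ⇒ 7
(2) 7|_7 = 7 ↦ 8|_8 = 8 ⇒ 7
(3) 7|_8 = 7 ↦ 7|_9 = 7 ⇒ 6
(4) 6|_9 = 6 ↦ 6|_10 = 6 ⇒ 5
(5) 5|_10 = 5 ↦ 5|_11 = 5 ⇒ 4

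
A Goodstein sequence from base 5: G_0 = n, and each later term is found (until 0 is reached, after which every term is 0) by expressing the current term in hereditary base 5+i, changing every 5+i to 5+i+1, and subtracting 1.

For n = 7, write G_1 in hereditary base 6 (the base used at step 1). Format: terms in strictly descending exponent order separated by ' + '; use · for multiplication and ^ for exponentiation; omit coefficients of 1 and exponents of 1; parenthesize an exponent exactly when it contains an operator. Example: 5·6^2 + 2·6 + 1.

6 + 1

7 —HB5→ 5 + 2 —bump→ 6 + 2 = 8 —(−1)→ 7
7 —HB6→ 6 + 1 —bump→ 7 + 1 = 8 —(−1)→ 7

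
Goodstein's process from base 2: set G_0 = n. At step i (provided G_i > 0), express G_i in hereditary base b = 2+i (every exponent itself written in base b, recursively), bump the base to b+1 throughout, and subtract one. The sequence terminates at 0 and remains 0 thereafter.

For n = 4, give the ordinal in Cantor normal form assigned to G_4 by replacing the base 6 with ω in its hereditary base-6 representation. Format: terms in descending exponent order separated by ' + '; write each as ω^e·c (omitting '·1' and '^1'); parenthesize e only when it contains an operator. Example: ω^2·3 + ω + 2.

4 —HB2→ 2^2 —bump→ 3^3 = 27 —(−1)→ 26
26 —HB3→ 2·3^2 + 2·3 + 2 —bump→ 2·4^2 + 2·4 + 2 = 42 —(−1)→ 41
41 —HB4→ 2·4^2 + 2·4 + 1 —bump→ 2·5^2 + 2·5 + 1 = 61 —(−1)→ 60
60 —HB5→ 2·5^2 + 2·5 —bump→ 2·6^2 + 2·6 = 84 —(−1)→ 83

ω^2·2 + ω + 5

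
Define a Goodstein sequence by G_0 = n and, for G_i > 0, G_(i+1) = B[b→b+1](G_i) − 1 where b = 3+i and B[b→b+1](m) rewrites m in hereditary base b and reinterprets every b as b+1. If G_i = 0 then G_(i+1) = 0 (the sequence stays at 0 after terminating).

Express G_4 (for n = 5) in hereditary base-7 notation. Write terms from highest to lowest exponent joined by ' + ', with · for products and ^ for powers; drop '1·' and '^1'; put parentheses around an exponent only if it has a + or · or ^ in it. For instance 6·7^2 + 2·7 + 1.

4

5 —HB3→ 3 + 2 —bump→ 4 + 2 = 6 —(−1)→ 5
5 —HB4→ 4 + 1 —bump→ 5 + 1 = 6 —(−1)→ 5
5 —HB5→ 5 —bump→ 6 = 6 —(−1)→ 5
5 —HB6→ 5 —bump→ 5 = 5 —(−1)→ 4
4 —HB7→ 4 —bump→ 4 = 4 —(−1)→ 3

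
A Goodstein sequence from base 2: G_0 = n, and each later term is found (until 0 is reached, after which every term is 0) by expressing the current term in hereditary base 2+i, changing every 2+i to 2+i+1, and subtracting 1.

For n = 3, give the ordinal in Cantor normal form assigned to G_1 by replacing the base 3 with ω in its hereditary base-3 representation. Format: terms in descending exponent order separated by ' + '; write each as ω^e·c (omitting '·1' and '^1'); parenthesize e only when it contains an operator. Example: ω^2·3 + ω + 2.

ω

step 0: 3 = 2 + 1; sub 3 for 2: 3 + 1; = 4; G_1 = 4−1 = 3
step 1: 3 = 3; sub 4 for 3: 4; = 4; G_2 = 4−1 = 3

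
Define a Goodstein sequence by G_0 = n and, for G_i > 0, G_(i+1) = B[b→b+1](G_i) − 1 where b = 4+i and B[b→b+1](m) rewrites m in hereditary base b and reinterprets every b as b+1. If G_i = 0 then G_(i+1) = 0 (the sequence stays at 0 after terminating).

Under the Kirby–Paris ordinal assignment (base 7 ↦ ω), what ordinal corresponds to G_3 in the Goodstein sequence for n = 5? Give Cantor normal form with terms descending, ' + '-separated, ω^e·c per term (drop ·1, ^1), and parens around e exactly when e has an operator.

G_0=5  [base 4] 4 + 1  →[4↦5]→  5 + 1 = 6  −1 ⇒ G_1=5
G_1=5  [base 5] 5  →[5↦6]→  6 = 6  −1 ⇒ G_2=5
G_2=5  [base 6] 5  →[6↦7]→  5 = 5  −1 ⇒ G_3=4

4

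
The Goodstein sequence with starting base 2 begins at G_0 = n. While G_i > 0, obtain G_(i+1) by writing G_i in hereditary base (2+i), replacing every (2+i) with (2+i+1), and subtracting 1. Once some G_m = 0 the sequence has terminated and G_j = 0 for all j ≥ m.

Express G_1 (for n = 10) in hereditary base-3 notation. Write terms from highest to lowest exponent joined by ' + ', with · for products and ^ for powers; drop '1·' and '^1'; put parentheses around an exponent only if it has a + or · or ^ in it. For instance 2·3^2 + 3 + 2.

3^(3 + 1) + 2

base 2: 10 = 2^(2 + 1) + 2; at 3: 3^(3 + 1) + 3 = 84; next = 83
base 3: 83 = 3^(3 + 1) + 2; at 4: 4^(4 + 1) + 2 = 1026; next = 1025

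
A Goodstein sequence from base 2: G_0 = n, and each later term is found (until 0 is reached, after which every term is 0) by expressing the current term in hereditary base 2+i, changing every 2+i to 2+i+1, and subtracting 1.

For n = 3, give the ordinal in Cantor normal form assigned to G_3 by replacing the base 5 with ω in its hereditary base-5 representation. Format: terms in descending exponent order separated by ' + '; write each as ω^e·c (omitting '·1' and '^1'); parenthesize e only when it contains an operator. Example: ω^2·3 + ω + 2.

G_0 = 3. HB_2(3) = 2 + 1. Bump = 4. G_1 = 3.
G_1 = 3. HB_3(3) = 3. Bump = 4. G_2 = 3.
G_2 = 3. HB_4(3) = 3. Bump = 3. G_3 = 2.
G_3 = 2. HB_5(2) = 2. Bump = 2. G_4 = 1.

2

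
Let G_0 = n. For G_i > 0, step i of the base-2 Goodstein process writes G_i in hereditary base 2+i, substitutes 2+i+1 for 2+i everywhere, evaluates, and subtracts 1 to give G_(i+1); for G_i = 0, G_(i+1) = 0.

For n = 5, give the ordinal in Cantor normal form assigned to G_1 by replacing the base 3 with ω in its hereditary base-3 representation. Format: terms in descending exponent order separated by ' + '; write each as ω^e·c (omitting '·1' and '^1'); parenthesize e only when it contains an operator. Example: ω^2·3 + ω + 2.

ω^ω

G_0=5  [base 2] 2^2 + 1  →[2↦3]→  3^3 + 1 = 28  −1 ⇒ G_1=27
G_1=27  [base 3] 3^3  →[3↦4]→  4^4 = 256  −1 ⇒ G_2=255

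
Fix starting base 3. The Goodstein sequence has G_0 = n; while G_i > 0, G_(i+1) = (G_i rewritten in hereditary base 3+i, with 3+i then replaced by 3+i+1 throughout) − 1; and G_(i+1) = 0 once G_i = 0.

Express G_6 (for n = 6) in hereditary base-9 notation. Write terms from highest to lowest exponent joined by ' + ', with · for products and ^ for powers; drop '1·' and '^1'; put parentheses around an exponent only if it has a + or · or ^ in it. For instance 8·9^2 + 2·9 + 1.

base 3: 6 = 2·3; at 4: 2·4 = 8; next = 7
base 4: 7 = 4 + 3; at 5: 5 + 3 = 8; next = 7
base 5: 7 = 5 + 2; at 6: 6 + 2 = 8; next = 7
base 6: 7 = 6 + 1; at 7: 7 + 1 = 8; next = 7
base 7: 7 = 7; at 8: 8 = 8; next = 7
base 8: 7 = 7; at 9: 7 = 7; next = 6
base 9: 6 = 6; at 10: 6 = 6; next = 5

6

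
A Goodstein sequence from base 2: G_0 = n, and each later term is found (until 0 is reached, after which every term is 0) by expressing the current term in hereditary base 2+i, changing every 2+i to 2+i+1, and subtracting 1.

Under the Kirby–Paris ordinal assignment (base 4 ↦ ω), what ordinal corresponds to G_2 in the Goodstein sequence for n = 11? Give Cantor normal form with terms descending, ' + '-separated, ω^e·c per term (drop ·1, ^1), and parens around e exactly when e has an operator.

[0] 11 ≡ 2^(2 + 1) + 2 + 1 (base 2). Lift 3: 85. −1: 84.
[1] 84 ≡ 3^(3 + 1) + 3 (base 3). Lift 4: 1028. −1: 1027.
[2] 1027 ≡ 4^(4 + 1) + 3 (base 4). Lift 5: 15628. −1: 15627.

ω^(ω + 1) + 3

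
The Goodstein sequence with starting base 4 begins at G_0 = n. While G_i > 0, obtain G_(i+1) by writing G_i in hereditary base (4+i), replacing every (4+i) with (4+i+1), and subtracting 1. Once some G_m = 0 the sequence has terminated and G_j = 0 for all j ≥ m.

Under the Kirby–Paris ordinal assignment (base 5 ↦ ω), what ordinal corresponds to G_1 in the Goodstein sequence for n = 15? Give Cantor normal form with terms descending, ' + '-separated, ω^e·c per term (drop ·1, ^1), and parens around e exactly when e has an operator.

15 —HB4→ 3·4 + 3 —bump→ 3·5 + 3 = 18 —(−1)→ 17
17 —HB5→ 3·5 + 2 —bump→ 3·6 + 2 = 20 —(−1)→ 19

ω·3 + 2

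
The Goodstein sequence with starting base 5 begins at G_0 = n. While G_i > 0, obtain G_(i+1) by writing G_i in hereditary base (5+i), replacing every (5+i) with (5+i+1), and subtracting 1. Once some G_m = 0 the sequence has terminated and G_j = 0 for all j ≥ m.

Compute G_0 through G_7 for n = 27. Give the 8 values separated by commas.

27, 37, 49, 63, 69, 75, 81, 87

(0) 27|_5 = 5^2 + 2 ↦ 6^2 + 2|_6 = 38 ⇒ 37
(1) 37|_6 = 6^2 + 1 ↦ 7^2 + 1|_7 = 50 ⇒ 49
(2) 49|_7 = 7^2 ↦ 8^2|_8 = 64 ⇒ 63
(3) 63|_8 = 7·8 + 7 ↦ 7·9 + 7|_9 = 70 ⇒ 69
(4) 69|_9 = 7·9 + 6 ↦ 7·10 + 6|_10 = 76 ⇒ 75
(5) 75|_10 = 7·10 + 5 ↦ 7·11 + 5|_11 = 82 ⇒ 81
(6) 81|_11 = 7·11 + 4 ↦ 7·12 + 4|_12 = 88 ⇒ 87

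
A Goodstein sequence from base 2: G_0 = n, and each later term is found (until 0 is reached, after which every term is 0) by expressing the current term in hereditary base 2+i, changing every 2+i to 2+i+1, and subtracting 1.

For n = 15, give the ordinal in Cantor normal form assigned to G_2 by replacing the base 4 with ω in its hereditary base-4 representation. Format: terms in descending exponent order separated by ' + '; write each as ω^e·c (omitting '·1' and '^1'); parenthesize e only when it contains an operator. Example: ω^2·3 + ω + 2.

ω^(ω + 1) + ω^ω + 3

[0] 15 ≡ 2^(2 + 1) + 2^2 + 2 + 1 (base 2). Lift 3: 112. −1: 111.
[1] 111 ≡ 3^(3 + 1) + 3^3 + 3 (base 3). Lift 4: 1284. −1: 1283.
[2] 1283 ≡ 4^(4 + 1) + 4^4 + 3 (base 4). Lift 5: 18753. −1: 18752.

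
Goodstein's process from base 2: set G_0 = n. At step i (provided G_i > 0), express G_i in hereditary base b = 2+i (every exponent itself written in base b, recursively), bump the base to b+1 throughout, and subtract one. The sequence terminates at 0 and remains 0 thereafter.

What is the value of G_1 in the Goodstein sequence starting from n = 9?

step 0: 9 = 2^(2 + 1) + 1; sub 3 for 2: 3^(3 + 1) + 1; = 82; G_1 = 82−1 = 81
step 1: 81 = 3^(3 + 1); sub 4 for 3: 4^(4 + 1); = 1024; G_2 = 1024−1 = 1023

81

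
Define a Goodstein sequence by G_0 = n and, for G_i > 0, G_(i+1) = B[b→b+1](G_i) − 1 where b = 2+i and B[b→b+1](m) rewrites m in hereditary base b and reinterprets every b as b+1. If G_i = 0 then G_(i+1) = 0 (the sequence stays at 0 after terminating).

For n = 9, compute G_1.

81

G_0 = 9. HB_2(9) = 2^(2 + 1) + 1. Bump = 82. G_1 = 81.
G_1 = 81. HB_3(81) = 3^(3 + 1). Bump = 1024. G_2 = 1023.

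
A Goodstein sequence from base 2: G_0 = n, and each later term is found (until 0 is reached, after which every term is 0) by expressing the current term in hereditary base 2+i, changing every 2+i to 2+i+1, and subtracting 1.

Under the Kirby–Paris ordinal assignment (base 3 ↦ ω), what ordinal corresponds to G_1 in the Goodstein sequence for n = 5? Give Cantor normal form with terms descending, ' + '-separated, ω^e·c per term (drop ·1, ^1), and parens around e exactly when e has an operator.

ω^ω

[0] 5 ≡ 2^2 + 1 (base 2). Lift 3: 28. −1: 27.
[1] 27 ≡ 3^3 (base 3). Lift 4: 256. −1: 255.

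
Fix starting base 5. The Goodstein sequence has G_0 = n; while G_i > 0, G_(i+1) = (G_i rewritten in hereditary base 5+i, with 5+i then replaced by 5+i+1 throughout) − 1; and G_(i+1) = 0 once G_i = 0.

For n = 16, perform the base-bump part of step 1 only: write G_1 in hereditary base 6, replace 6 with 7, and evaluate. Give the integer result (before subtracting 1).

(0) 16|_5 = 3·5 + 1 ↦ 3·6 + 1|_6 = 19 ⇒ 18
(1) 18|_6 = 3·6 ↦ 3·7|_7 = 21 ⇒ 20

21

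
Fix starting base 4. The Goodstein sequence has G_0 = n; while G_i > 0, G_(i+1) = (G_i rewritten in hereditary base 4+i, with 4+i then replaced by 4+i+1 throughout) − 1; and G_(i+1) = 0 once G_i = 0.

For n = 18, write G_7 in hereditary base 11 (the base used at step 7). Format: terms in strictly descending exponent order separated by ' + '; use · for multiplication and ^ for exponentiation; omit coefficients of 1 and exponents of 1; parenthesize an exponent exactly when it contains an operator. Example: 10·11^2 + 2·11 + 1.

18 —HB4→ 4^2 + 2 —bump→ 5^2 + 2 = 27 —(−1)→ 26
26 —HB5→ 5^2 + 1 —bump→ 6^2 + 1 = 37 —(−1)→ 36
36 —HB6→ 6^2 —bump→ 7^2 = 49 —(−1)→ 48
48 —HB7→ 6·7 + 6 —bump→ 6·8 + 6 = 54 —(−1)→ 53
53 —HB8→ 6·8 + 5 —bump→ 6·9 + 5 = 59 —(−1)→ 58
58 —HB9→ 6·9 + 4 —bump→ 6·10 + 4 = 64 —(−1)→ 63
63 —HB10→ 6·10 + 3 —bump→ 6·11 + 3 = 69 —(−1)→ 68

6·11 + 2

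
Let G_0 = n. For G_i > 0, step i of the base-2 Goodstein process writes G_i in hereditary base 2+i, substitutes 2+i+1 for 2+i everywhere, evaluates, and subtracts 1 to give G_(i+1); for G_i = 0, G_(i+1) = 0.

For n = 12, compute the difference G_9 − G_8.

3038428376763

G_0=12  [base 2] 2^(2 + 1) + 2^2  →[2↦3]→  3^(3 + 1) + 3^3 = 108  −1 ⇒ G_1=107
G_1=107  [base 3] 3^(3 + 1) + 2·3^2 + 2·3 + 2  →[3↦4]→  4^(4 + 1) + 2·4^2 + 2·4 + 2 = 1066  −1 ⇒ G_2=1065
G_2=1065  [base 4] 4^(4 + 1) + 2·4^2 + 2·4 + 1  →[4↦5]→  5^(5 + 1) + 2·5^2 + 2·5 + 1 = 15686  −1 ⇒ G_3=15685
G_3=15685  [base 5] 5^(5 + 1) + 2·5^2 + 2·5  →[5↦6]→  6^(6 + 1) + 2·6^2 + 2·6 = 280020  −1 ⇒ G_4=280019
G_4=280019  [base 6] 6^(6 + 1) + 2·6^2 + 6 + 5  →[6↦7]→  7^(7 + 1) + 2·7^2 + 7 + 5 = 5764911  −1 ⇒ G_5=5764910
G_5=5764910  [base 7] 7^(7 + 1) + 2·7^2 + 7 + 4  →[7↦8]→  8^(8 + 1) + 2·8^2 + 8 + 4 = 134217868  −1 ⇒ G_6=134217867
G_6=134217867  [base 8] 8^(8 + 1) + 2·8^2 + 8 + 3  →[8↦9]→  9^(9 + 1) + 2·9^2 + 9 + 3 = 3486784575  −1 ⇒ G_7=3486784574
G_7=3486784574  [base 9] 9^(9 + 1) + 2·9^2 + 9 + 2  →[9↦10]→  10^(10 + 1) + 2·10^2 + 10 + 2 = 100000000212  −1 ⇒ G_8=100000000211
G_8=100000000211  [base 10] 10^(10 + 1) + 2·10^2 + 10 + 1  →[10↦11]→  11^(11 + 1) + 2·11^2 + 11 + 1 = 3138428376975  −1 ⇒ G_9=3138428376974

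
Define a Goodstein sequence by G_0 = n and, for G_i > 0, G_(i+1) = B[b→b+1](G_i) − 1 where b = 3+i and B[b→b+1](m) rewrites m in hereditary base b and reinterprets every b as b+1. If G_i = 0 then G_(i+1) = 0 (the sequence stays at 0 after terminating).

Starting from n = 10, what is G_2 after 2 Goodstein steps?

G_0=10  [base 3] 3^2 + 1  →[3↦4]→  4^2 + 1 = 17  −1 ⇒ G_1=16
G_1=16  [base 4] 4^2  →[4↦5]→  5^2 = 25  −1 ⇒ G_2=24

24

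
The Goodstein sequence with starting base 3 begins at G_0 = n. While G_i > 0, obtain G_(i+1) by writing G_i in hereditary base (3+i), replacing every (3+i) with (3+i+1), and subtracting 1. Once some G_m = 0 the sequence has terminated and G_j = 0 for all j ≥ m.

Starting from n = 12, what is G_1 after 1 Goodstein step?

19

step 0: 12 = 3^2 + 3; sub 4 for 3: 4^2 + 4; = 20; G_1 = 20−1 = 19
step 1: 19 = 4^2 + 3; sub 5 for 4: 5^2 + 3; = 28; G_2 = 28−1 = 27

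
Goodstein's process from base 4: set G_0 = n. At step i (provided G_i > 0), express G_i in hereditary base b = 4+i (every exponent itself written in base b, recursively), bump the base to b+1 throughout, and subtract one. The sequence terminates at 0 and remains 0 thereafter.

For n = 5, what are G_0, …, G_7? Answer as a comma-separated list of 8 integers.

step 0: 5 = 4 + 1; sub 5 for 4: 5 + 1; = 6; G_1 = 6−1 = 5
step 1: 5 = 5; sub 6 for 5: 6; = 6; G_2 = 6−1 = 5
step 2: 5 = 5; sub 7 for 6: 5; = 5; G_3 = 5−1 = 4
step 3: 4 = 4; sub 8 for 7: 4; = 4; G_4 = 4−1 = 3
step 4: 3 = 3; sub 9 for 8: 3; = 3; G_5 = 3−1 = 2
step 5: 2 = 2; sub 10 for 9: 2; = 2; G_6 = 2−1 = 1
step 6: 1 = 1; sub 11 for 10: 1; = 1; G_7 = 1−1 = 0

5, 5, 5, 4, 3, 2, 1, 0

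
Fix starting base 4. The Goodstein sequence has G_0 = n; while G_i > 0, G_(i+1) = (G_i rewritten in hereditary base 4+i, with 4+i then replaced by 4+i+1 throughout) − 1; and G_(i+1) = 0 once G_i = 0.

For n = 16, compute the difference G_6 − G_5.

step 0: 16 = 4^2; sub 5 for 4: 5^2; = 25; G_1 = 25−1 = 24
step 1: 24 = 4·5 + 4; sub 6 for 5: 4·6 + 4; = 28; G_2 = 28−1 = 27
step 2: 27 = 4·6 + 3; sub 7 for 6: 4·7 + 3; = 31; G_3 = 31−1 = 30
step 3: 30 = 4·7 + 2; sub 8 for 7: 4·8 + 2; = 34; G_4 = 34−1 = 33
step 4: 33 = 4·8 + 1; sub 9 for 8: 4·9 + 1; = 37; G_5 = 37−1 = 36
step 5: 36 = 4·9; sub 10 for 9: 4·10; = 40; G_6 = 40−1 = 39

3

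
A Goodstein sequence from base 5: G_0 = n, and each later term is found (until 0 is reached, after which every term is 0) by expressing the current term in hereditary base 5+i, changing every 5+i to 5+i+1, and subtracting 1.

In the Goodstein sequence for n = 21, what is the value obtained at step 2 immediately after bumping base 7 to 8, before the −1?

30

[0] 21 ≡ 4·5 + 1 (base 5). Lift 6: 25. −1: 24.
[1] 24 ≡ 4·6 (base 6). Lift 7: 28. −1: 27.
[2] 27 ≡ 3·7 + 6 (base 7). Lift 8: 30. −1: 29.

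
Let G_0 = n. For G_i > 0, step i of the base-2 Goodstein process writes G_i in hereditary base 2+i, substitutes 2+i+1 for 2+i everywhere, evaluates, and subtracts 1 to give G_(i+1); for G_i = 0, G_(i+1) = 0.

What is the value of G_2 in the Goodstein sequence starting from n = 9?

G_0 = 9. HB_2(9) = 2^(2 + 1) + 1. Bump = 82. G_1 = 81.
G_1 = 81. HB_3(81) = 3^(3 + 1). Bump = 1024. G_2 = 1023.
G_2 = 1023. HB_4(1023) = 3·4^4 + 3·4^3 + 3·4^2 + 3·4 + 3. Bump = 9843. G_3 = 9842.

1023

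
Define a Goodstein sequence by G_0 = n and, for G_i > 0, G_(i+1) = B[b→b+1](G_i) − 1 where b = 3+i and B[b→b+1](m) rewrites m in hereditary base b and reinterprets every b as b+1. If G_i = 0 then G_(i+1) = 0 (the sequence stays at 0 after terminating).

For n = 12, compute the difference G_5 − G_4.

G_0=12  [base 3] 3^2 + 3  →[3↦4]→  4^2 + 4 = 20  −1 ⇒ G_1=19
G_1=19  [base 4] 4^2 + 3  →[4↦5]→  5^2 + 3 = 28  −1 ⇒ G_2=27
G_2=27  [base 5] 5^2 + 2  →[5↦6]→  6^2 + 2 = 38  −1 ⇒ G_3=37
G_3=37  [base 6] 6^2 + 1  →[6↦7]→  7^2 + 1 = 50  −1 ⇒ G_4=49
G_4=49  [base 7] 7^2  →[7↦8]→  8^2 = 64  −1 ⇒ G_5=63

14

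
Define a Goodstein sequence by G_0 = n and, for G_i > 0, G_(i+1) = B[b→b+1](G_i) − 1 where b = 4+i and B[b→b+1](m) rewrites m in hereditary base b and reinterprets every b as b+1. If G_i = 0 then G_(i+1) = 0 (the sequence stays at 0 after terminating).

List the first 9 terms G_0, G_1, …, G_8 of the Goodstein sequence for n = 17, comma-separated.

i=0: 17 = 4^2 + 1 (b=4); 4→5: 5^2 + 1 = 26; 26−1 = 25
i=1: 25 = 5^2 (b=5); 5→6: 6^2 = 36; 36−1 = 35
i=2: 35 = 5·6 + 5 (b=6); 6→7: 5·7 + 5 = 40; 40−1 = 39
i=3: 39 = 5·7 + 4 (b=7); 7→8: 5·8 + 4 = 44; 44−1 = 43
i=4: 43 = 5·8 + 3 (b=8); 8→9: 5·9 + 3 = 48; 48−1 = 47
i=5: 47 = 5·9 + 2 (b=9); 9→10: 5·10 + 2 = 52; 52−1 = 51
i=6: 51 = 5·10 + 1 (b=10); 10→11: 5·11 + 1 = 56; 56−1 = 55
i=7: 55 = 5·11 (b=11); 11→12: 5·12 = 60; 60−1 = 59

17, 25, 35, 39, 43, 47, 51, 55, 59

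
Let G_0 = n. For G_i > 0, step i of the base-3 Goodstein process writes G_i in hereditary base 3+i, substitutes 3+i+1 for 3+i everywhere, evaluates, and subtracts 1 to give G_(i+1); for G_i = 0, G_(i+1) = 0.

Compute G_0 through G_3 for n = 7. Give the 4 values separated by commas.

7, 8, 9, 9

step 0: 7 = 2·3 + 1; sub 4 for 3: 2·4 + 1; = 9; G_1 = 9−1 = 8
step 1: 8 = 2·4; sub 5 for 4: 2·5; = 10; G_2 = 10−1 = 9
step 2: 9 = 5 + 4; sub 6 for 5: 6 + 4; = 10; G_3 = 10−1 = 9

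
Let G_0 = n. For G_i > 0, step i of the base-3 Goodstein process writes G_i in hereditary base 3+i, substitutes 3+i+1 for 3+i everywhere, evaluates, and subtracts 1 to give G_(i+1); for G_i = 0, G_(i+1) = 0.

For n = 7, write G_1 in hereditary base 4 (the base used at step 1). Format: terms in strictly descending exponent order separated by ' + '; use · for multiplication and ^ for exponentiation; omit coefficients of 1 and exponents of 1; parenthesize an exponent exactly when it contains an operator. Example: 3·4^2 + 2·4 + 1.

[0] 7 ≡ 2·3 + 1 (base 3). Lift 4: 9. −1: 8.
[1] 8 ≡ 2·4 (base 4). Lift 5: 10. −1: 9.

2·4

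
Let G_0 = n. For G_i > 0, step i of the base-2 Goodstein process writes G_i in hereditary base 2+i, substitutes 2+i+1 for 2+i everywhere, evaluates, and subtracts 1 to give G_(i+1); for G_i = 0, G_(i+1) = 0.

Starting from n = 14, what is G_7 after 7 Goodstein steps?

G_0=14  [base 2] 2^(2 + 1) + 2^2 + 2  →[2↦3]→  3^(3 + 1) + 3^3 + 3 = 111  −1 ⇒ G_1=110
G_1=110  [base 3] 3^(3 + 1) + 3^3 + 2  →[3↦4]→  4^(4 + 1) + 4^4 + 2 = 1282  −1 ⇒ G_2=1281
G_2=1281  [base 4] 4^(4 + 1) + 4^4 + 1  →[4↦5]→  5^(5 + 1) + 5^5 + 1 = 18751  −1 ⇒ G_3=18750
G_3=18750  [base 5] 5^(5 + 1) + 5^5  →[5↦6]→  6^(6 + 1) + 6^6 = 326592  −1 ⇒ G_4=326591
G_4=326591  [base 6] 6^(6 + 1) + 5·6^5 + 5·6^4 + 5·6^3 + 5·6^2 + 5·6 + 5  →[6↦7]→  7^(7 + 1) + 5·7^5 + 5·7^4 + 5·7^3 + 5·7^2 + 5·7 + 5 = 5862841  −1 ⇒ G_5=5862840
G_5=5862840  [base 7] 7^(7 + 1) + 5·7^5 + 5·7^4 + 5·7^3 + 5·7^2 + 5·7 + 4  →[7↦8]→  8^(8 + 1) + 5·8^5 + 5·8^4 + 5·8^3 + 5·8^2 + 5·8 + 4 = 134404972  −1 ⇒ G_6=134404971
G_6=134404971  [base 8] 8^(8 + 1) + 5·8^5 + 5·8^4 + 5·8^3 + 5·8^2 + 5·8 + 3  →[8↦9]→  9^(9 + 1) + 5·9^5 + 5·9^4 + 5·9^3 + 5·9^2 + 5·9 + 3 = 3487116549  −1 ⇒ G_7=3487116548
G_7=3487116548  [base 9] 9^(9 + 1) + 5·9^5 + 5·9^4 + 5·9^3 + 5·9^2 + 5·9 + 2  →[9↦10]→  10^(10 + 1) + 5·10^5 + 5·10^4 + 5·10^3 + 5·10^2 + 5·10 + 2 = 100000555552  −1 ⇒ G_8=100000555551

3487116548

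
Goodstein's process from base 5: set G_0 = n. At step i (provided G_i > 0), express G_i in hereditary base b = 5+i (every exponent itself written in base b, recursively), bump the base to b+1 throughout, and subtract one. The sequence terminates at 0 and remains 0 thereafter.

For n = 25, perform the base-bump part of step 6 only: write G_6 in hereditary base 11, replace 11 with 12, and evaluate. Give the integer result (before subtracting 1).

[0] 25 ≡ 5^2 (base 5). Lift 6: 36. −1: 35.
[1] 35 ≡ 5·6 + 5 (base 6). Lift 7: 40. −1: 39.
[2] 39 ≡ 5·7 + 4 (base 7). Lift 8: 44. −1: 43.
[3] 43 ≡ 5·8 + 3 (base 8). Lift 9: 48. −1: 47.
[4] 47 ≡ 5·9 + 2 (base 9). Lift 10: 52. −1: 51.
[5] 51 ≡ 5·10 + 1 (base 10). Lift 11: 56. −1: 55.
[6] 55 ≡ 5·11 (base 11). Lift 12: 60. −1: 59.

60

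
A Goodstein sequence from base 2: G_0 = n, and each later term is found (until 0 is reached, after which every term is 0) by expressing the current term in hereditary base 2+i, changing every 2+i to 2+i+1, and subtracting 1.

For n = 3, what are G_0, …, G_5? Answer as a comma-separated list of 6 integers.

3, 3, 3, 2, 1, 0

base 2: 3 = 2 + 1; at 3: 3 + 1 = 4; next = 3
base 3: 3 = 3; at 4: 4 = 4; next = 3
base 4: 3 = 3; at 5: 3 = 3; next = 2
base 5: 2 = 2; at 6: 2 = 2; next = 1
base 6: 1 = 1; at 7: 1 = 1; next = 0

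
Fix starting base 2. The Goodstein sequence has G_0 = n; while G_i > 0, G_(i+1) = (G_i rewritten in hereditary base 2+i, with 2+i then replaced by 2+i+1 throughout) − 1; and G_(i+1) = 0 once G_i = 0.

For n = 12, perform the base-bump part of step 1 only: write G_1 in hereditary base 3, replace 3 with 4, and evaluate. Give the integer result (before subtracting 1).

1066

i=0: 12 = 2^(2 + 1) + 2^2 (b=2); 2→3: 3^(3 + 1) + 3^3 = 108; 108−1 = 107
i=1: 107 = 3^(3 + 1) + 2·3^2 + 2·3 + 2 (b=3); 3→4: 4^(4 + 1) + 2·4^2 + 2·4 + 2 = 1066; 1066−1 = 1065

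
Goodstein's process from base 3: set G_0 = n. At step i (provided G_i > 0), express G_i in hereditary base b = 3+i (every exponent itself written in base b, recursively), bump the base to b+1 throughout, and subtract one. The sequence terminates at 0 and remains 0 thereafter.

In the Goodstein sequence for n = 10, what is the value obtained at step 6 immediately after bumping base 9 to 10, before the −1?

G_0 = 10. HB_3(10) = 3^2 + 1. Bump = 17. G_1 = 16.
G_1 = 16. HB_4(16) = 4^2. Bump = 25. G_2 = 24.
G_2 = 24. HB_5(24) = 4·5 + 4. Bump = 28. G_3 = 27.
G_3 = 27. HB_6(27) = 4·6 + 3. Bump = 31. G_4 = 30.
G_4 = 30. HB_7(30) = 4·7 + 2. Bump = 34. G_5 = 33.
G_5 = 33. HB_8(33) = 4·8 + 1. Bump = 37. G_6 = 36.
G_6 = 36. HB_9(36) = 4·9. Bump = 40. G_7 = 39.

40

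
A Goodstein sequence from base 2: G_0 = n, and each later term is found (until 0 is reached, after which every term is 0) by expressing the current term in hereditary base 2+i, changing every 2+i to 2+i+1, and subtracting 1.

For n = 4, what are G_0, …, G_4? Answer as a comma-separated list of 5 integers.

G_0=4  [base 2] 2^2  →[2↦3]→  3^3 = 27  −1 ⇒ G_1=26
G_1=26  [base 3] 2·3^2 + 2·3 + 2  →[3↦4]→  2·4^2 + 2·4 + 2 = 42  −1 ⇒ G_2=41
G_2=41  [base 4] 2·4^2 + 2·4 + 1  →[4↦5]→  2·5^2 + 2·5 + 1 = 61  −1 ⇒ G_3=60
G_3=60  [base 5] 2·5^2 + 2·5  →[5↦6]→  2·6^2 + 2·6 = 84  −1 ⇒ G_4=83

4, 26, 41, 60, 83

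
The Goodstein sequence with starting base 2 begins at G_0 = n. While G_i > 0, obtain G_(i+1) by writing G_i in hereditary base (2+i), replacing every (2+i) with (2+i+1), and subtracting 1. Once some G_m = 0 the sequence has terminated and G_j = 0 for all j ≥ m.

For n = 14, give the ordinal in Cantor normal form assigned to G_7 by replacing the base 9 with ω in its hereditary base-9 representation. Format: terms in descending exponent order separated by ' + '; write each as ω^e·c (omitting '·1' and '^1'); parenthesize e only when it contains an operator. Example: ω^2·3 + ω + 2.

(0) 14|_2 = 2^(2 + 1) + 2^2 + 2 ↦ 3^(3 + 1) + 3^3 + 3|_3 = 111 ⇒ 110
(1) 110|_3 = 3^(3 + 1) + 3^3 + 2 ↦ 4^(4 + 1) + 4^4 + 2|_4 = 1282 ⇒ 1281
(2) 1281|_4 = 4^(4 + 1) + 4^4 + 1 ↦ 5^(5 + 1) + 5^5 + 1|_5 = 18751 ⇒ 18750
(3) 18750|_5 = 5^(5 + 1) + 5^5 ↦ 6^(6 + 1) + 6^6|_6 = 326592 ⇒ 326591
(4) 326591|_6 = 6^(6 + 1) + 5·6^5 + 5·6^4 + 5·6^3 + 5·6^2 + 5·6 + 5 ↦ 7^(7 + 1) + 5·7^5 + 5·7^4 + 5·7^3 + 5·7^2 + 5·7 + 5|_7 = 5862841 ⇒ 5862840
(5) 5862840|_7 = 7^(7 + 1) + 5·7^5 + 5·7^4 + 5·7^3 + 5·7^2 + 5·7 + 4 ↦ 8^(8 + 1) + 5·8^5 + 5·8^4 + 5·8^3 + 5·8^2 + 5·8 + 4|_8 = 134404972 ⇒ 134404971
(6) 134404971|_8 = 8^(8 + 1) + 5·8^5 + 5·8^4 + 5·8^3 + 5·8^2 + 5·8 + 3 ↦ 9^(9 + 1) + 5·9^5 + 5·9^4 + 5·9^3 + 5·9^2 + 5·9 + 3|_9 = 3487116549 ⇒ 3487116548
(7) 3487116548|_9 = 9^(9 + 1) + 5·9^5 + 5·9^4 + 5·9^3 + 5·9^2 + 5·9 + 2 ↦ 10^(10 + 1) + 5·10^5 + 5·10^4 + 5·10^3 + 5·10^2 + 5·10 + 2|_10 = 100000555552 ⇒ 100000555551

ω^(ω + 1) + ω^5·5 + ω^4·5 + ω^3·5 + ω^2·5 + ω·5 + 2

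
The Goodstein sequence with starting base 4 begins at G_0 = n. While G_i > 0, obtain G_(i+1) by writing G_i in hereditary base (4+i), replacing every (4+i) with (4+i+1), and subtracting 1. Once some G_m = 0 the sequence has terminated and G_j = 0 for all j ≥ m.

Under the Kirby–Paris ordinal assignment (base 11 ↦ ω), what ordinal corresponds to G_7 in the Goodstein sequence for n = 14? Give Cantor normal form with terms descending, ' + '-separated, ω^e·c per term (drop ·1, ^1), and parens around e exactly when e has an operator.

base 4: 14 = 3·4 + 2; at 5: 3·5 + 2 = 17; next = 16
base 5: 16 = 3·5 + 1; at 6: 3·6 + 1 = 19; next = 18
base 6: 18 = 3·6; at 7: 3·7 = 21; next = 20
base 7: 20 = 2·7 + 6; at 8: 2·8 + 6 = 22; next = 21
base 8: 21 = 2·8 + 5; at 9: 2·9 + 5 = 23; next = 22
base 9: 22 = 2·9 + 4; at 10: 2·10 + 4 = 24; next = 23
base 10: 23 = 2·10 + 3; at 11: 2·11 + 3 = 25; next = 24
base 11: 24 = 2·11 + 2; at 12: 2·12 + 2 = 26; next = 25

ω·2 + 2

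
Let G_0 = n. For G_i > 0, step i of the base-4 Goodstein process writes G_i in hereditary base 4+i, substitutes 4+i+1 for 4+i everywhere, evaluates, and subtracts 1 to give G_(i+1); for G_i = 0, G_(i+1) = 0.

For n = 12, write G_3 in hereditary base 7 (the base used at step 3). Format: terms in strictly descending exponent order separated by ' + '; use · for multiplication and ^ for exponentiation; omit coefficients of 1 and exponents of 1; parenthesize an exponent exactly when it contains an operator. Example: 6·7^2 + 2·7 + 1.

2·7 + 2

G_0 = 12. HB_4(12) = 3·4. Bump = 15. G_1 = 14.
G_1 = 14. HB_5(14) = 2·5 + 4. Bump = 16. G_2 = 15.
G_2 = 15. HB_6(15) = 2·6 + 3. Bump = 17. G_3 = 16.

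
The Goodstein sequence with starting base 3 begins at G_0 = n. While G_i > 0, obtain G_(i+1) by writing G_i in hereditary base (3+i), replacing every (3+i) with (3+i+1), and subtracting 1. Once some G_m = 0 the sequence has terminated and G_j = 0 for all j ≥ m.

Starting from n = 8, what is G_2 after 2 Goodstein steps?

G_0=8  [base 3] 2·3 + 2  →[3↦4]→  2·4 + 2 = 10  −1 ⇒ G_1=9
G_1=9  [base 4] 2·4 + 1  →[4↦5]→  2·5 + 1 = 11  −1 ⇒ G_2=10
G_2=10  [base 5] 2·5  →[5↦6]→  2·6 = 12  −1 ⇒ G_3=11

10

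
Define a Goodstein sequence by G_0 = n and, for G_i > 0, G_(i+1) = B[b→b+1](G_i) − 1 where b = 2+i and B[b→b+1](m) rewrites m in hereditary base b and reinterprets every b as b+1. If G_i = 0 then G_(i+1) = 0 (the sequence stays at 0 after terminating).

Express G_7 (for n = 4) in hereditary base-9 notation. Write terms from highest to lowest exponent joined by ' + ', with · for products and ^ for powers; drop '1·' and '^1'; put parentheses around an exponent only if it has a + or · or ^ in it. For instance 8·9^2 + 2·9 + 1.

step 0: 4 = 2^2; sub 3 for 2: 3^3; = 27; G_1 = 27−1 = 26
step 1: 26 = 2·3^2 + 2·3 + 2; sub 4 for 3: 2·4^2 + 2·4 + 2; = 42; G_2 = 42−1 = 41
step 2: 41 = 2·4^2 + 2·4 + 1; sub 5 for 4: 2·5^2 + 2·5 + 1; = 61; G_3 = 61−1 = 60
step 3: 60 = 2·5^2 + 2·5; sub 6 for 5: 2·6^2 + 2·6; = 84; G_4 = 84−1 = 83
step 4: 83 = 2·6^2 + 6 + 5; sub 7 for 6: 2·7^2 + 7 + 5; = 110; G_5 = 110−1 = 109
step 5: 109 = 2·7^2 + 7 + 4; sub 8 for 7: 2·8^2 + 8 + 4; = 140; G_6 = 140−1 = 139
step 6: 139 = 2·8^2 + 8 + 3; sub 9 for 8: 2·9^2 + 9 + 3; = 174; G_7 = 174−1 = 173
step 7: 173 = 2·9^2 + 9 + 2; sub 10 for 9: 2·10^2 + 10 + 2; = 212; G_8 = 212−1 = 211

2·9^2 + 9 + 2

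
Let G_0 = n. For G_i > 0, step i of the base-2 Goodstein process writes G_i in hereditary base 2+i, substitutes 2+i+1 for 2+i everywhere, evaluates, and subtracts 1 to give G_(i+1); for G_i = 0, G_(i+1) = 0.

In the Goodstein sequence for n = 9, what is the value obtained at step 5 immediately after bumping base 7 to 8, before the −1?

50333400

i=0: 9 = 2^(2 + 1) + 1 (b=2); 2→3: 3^(3 + 1) + 1 = 82; 82−1 = 81
i=1: 81 = 3^(3 + 1) (b=3); 3→4: 4^(4 + 1) = 1024; 1024−1 = 1023
i=2: 1023 = 3·4^4 + 3·4^3 + 3·4^2 + 3·4 + 3 (b=4); 4→5: 3·5^5 + 3·5^3 + 3·5^2 + 3·5 + 3 = 9843; 9843−1 = 9842
i=3: 9842 = 3·5^5 + 3·5^3 + 3·5^2 + 3·5 + 2 (b=5); 5→6: 3·6^6 + 3·6^3 + 3·6^2 + 3·6 + 2 = 140744; 140744−1 = 140743
i=4: 140743 = 3·6^6 + 3·6^3 + 3·6^2 + 3·6 + 1 (b=6); 6→7: 3·7^7 + 3·7^3 + 3·7^2 + 3·7 + 1 = 2471827; 2471827−1 = 2471826
i=5: 2471826 = 3·7^7 + 3·7^3 + 3·7^2 + 3·7 (b=7); 7→8: 3·8^8 + 3·8^3 + 3·8^2 + 3·8 = 50333400; 50333400−1 = 50333399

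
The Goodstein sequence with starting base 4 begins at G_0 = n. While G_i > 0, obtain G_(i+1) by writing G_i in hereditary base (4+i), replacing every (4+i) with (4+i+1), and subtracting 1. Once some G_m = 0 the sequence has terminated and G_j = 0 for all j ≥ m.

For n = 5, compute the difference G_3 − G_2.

-1

5 —HB4→ 4 + 1 —bump→ 5 + 1 = 6 —(−1)→ 5
5 —HB5→ 5 —bump→ 6 = 6 —(−1)→ 5
5 —HB6→ 5 —bump→ 5 = 5 —(−1)→ 4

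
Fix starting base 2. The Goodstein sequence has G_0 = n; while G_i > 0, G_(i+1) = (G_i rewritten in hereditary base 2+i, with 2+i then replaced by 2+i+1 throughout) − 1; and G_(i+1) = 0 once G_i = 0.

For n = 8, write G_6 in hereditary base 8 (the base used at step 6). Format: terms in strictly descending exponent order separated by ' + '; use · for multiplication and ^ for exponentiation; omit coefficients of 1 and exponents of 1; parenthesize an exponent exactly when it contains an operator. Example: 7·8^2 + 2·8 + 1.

2·8^8 + 2·8^2 + 8 + 3

8 —HB2→ 2^(2 + 1) —bump→ 3^(3 + 1) = 81 —(−1)→ 80
80 —HB3→ 2·3^3 + 2·3^2 + 2·3 + 2 —bump→ 2·4^4 + 2·4^2 + 2·4 + 2 = 554 —(−1)→ 553
553 —HB4→ 2·4^4 + 2·4^2 + 2·4 + 1 —bump→ 2·5^5 + 2·5^2 + 2·5 + 1 = 6311 —(−1)→ 6310
6310 —HB5→ 2·5^5 + 2·5^2 + 2·5 —bump→ 2·6^6 + 2·6^2 + 2·6 = 93396 —(−1)→ 93395
93395 —HB6→ 2·6^6 + 2·6^2 + 6 + 5 —bump→ 2·7^7 + 2·7^2 + 7 + 5 = 1647196 —(−1)→ 1647195
1647195 —HB7→ 2·7^7 + 2·7^2 + 7 + 4 —bump→ 2·8^8 + 2·8^2 + 8 + 4 = 33554572 —(−1)→ 33554571
33554571 —HB8→ 2·8^8 + 2·8^2 + 8 + 3 —bump→ 2·9^9 + 2·9^2 + 9 + 3 = 774841152 —(−1)→ 774841151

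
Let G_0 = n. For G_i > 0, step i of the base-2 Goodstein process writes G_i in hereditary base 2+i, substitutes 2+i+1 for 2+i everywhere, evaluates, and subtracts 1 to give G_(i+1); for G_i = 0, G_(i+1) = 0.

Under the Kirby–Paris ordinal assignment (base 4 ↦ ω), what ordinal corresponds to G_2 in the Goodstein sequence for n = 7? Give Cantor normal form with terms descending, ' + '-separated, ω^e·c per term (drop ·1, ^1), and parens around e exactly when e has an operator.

step 0: 7 = 2^2 + 2 + 1; sub 3 for 2: 3^3 + 3 + 1; = 31; G_1 = 31−1 = 30
step 1: 30 = 3^3 + 3; sub 4 for 3: 4^4 + 4; = 260; G_2 = 260−1 = 259

ω^ω + 3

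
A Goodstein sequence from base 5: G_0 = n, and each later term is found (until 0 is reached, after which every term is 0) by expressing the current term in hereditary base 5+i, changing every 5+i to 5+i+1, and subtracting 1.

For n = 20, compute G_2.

G_0=20  [base 5] 4·5  →[5↦6]→  4·6 = 24  −1 ⇒ G_1=23
G_1=23  [base 6] 3·6 + 5  →[6↦7]→  3·7 + 5 = 26  −1 ⇒ G_2=25
G_2=25  [base 7] 3·7 + 4  →[7↦8]→  3·8 + 4 = 28  −1 ⇒ G_3=27

25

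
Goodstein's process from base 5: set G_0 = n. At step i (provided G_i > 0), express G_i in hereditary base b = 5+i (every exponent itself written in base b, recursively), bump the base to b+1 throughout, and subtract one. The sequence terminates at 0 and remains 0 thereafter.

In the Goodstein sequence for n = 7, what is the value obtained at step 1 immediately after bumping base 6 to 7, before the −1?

G_0 = 7. HB_5(7) = 5 + 2. Bump = 8. G_1 = 7.
G_1 = 7. HB_6(7) = 6 + 1. Bump = 8. G_2 = 7.

8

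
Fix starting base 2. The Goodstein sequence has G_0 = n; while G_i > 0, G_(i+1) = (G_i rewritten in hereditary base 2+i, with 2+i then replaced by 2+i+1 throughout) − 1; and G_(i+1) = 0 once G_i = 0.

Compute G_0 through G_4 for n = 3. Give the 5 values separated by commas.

(0) 3|_2 = 2 + 1 ↦ 3 + 1|_3 = 4 ⇒ 3
(1) 3|_3 = 3 ↦ 4|_4 = 4 ⇒ 3
(2) 3|_4 = 3 ↦ 3|_5 = 3 ⇒ 2
(3) 2|_5 = 2 ↦ 2|_6 = 2 ⇒ 1

3, 3, 3, 2, 1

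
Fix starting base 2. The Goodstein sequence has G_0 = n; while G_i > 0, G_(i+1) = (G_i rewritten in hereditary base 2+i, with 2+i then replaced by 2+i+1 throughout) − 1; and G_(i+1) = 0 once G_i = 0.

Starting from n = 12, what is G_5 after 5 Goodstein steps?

5764910

12 —HB2→ 2^(2 + 1) + 2^2 —bump→ 3^(3 + 1) + 3^3 = 108 —(−1)→ 107
107 —HB3→ 3^(3 + 1) + 2·3^2 + 2·3 + 2 —bump→ 4^(4 + 1) + 2·4^2 + 2·4 + 2 = 1066 —(−1)→ 1065
1065 —HB4→ 4^(4 + 1) + 2·4^2 + 2·4 + 1 —bump→ 5^(5 + 1) + 2·5^2 + 2·5 + 1 = 15686 —(−1)→ 15685
15685 —HB5→ 5^(5 + 1) + 2·5^2 + 2·5 —bump→ 6^(6 + 1) + 2·6^2 + 2·6 = 280020 —(−1)→ 280019
280019 —HB6→ 6^(6 + 1) + 2·6^2 + 6 + 5 —bump→ 7^(7 + 1) + 2·7^2 + 7 + 5 = 5764911 —(−1)→ 5764910
5764910 —HB7→ 7^(7 + 1) + 2·7^2 + 7 + 4 —bump→ 8^(8 + 1) + 2·8^2 + 8 + 4 = 134217868 —(−1)→ 134217867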